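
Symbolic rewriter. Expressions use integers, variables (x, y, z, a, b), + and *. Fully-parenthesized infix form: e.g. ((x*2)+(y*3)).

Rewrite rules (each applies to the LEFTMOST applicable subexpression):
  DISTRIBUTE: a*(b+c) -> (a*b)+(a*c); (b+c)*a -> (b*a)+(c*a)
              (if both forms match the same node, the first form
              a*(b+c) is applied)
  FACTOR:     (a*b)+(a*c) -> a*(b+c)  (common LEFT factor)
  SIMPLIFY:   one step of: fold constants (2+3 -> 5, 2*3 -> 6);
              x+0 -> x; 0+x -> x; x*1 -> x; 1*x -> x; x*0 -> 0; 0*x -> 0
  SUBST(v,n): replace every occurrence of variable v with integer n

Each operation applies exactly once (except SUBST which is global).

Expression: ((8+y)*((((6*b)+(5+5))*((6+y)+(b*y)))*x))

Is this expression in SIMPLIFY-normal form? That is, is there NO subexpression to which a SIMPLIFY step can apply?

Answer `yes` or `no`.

Answer: no

Derivation:
Expression: ((8+y)*((((6*b)+(5+5))*((6+y)+(b*y)))*x))
Scanning for simplifiable subexpressions (pre-order)...
  at root: ((8+y)*((((6*b)+(5+5))*((6+y)+(b*y)))*x)) (not simplifiable)
  at L: (8+y) (not simplifiable)
  at R: ((((6*b)+(5+5))*((6+y)+(b*y)))*x) (not simplifiable)
  at RL: (((6*b)+(5+5))*((6+y)+(b*y))) (not simplifiable)
  at RLL: ((6*b)+(5+5)) (not simplifiable)
  at RLLL: (6*b) (not simplifiable)
  at RLLR: (5+5) (SIMPLIFIABLE)
  at RLR: ((6+y)+(b*y)) (not simplifiable)
  at RLRL: (6+y) (not simplifiable)
  at RLRR: (b*y) (not simplifiable)
Found simplifiable subexpr at path RLLR: (5+5)
One SIMPLIFY step would give: ((8+y)*((((6*b)+10)*((6+y)+(b*y)))*x))
-> NOT in normal form.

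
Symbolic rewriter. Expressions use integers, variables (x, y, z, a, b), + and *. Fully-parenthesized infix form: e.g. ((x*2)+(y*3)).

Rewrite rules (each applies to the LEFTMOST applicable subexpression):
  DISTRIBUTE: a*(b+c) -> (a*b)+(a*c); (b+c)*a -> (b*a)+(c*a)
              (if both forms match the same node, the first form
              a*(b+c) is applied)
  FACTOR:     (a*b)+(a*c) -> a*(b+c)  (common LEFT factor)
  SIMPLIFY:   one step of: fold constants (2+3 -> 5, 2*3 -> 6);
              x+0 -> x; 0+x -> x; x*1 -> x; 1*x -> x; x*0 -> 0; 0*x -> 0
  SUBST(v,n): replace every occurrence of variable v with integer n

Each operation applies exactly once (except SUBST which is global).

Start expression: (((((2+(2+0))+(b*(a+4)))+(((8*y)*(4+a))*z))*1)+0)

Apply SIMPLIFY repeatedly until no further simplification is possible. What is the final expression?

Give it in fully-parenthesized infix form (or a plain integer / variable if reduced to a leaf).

Answer: ((4+(b*(a+4)))+(((8*y)*(4+a))*z))

Derivation:
Start: (((((2+(2+0))+(b*(a+4)))+(((8*y)*(4+a))*z))*1)+0)
Step 1: at root: (((((2+(2+0))+(b*(a+4)))+(((8*y)*(4+a))*z))*1)+0) -> ((((2+(2+0))+(b*(a+4)))+(((8*y)*(4+a))*z))*1); overall: (((((2+(2+0))+(b*(a+4)))+(((8*y)*(4+a))*z))*1)+0) -> ((((2+(2+0))+(b*(a+4)))+(((8*y)*(4+a))*z))*1)
Step 2: at root: ((((2+(2+0))+(b*(a+4)))+(((8*y)*(4+a))*z))*1) -> (((2+(2+0))+(b*(a+4)))+(((8*y)*(4+a))*z)); overall: ((((2+(2+0))+(b*(a+4)))+(((8*y)*(4+a))*z))*1) -> (((2+(2+0))+(b*(a+4)))+(((8*y)*(4+a))*z))
Step 3: at LLR: (2+0) -> 2; overall: (((2+(2+0))+(b*(a+4)))+(((8*y)*(4+a))*z)) -> (((2+2)+(b*(a+4)))+(((8*y)*(4+a))*z))
Step 4: at LL: (2+2) -> 4; overall: (((2+2)+(b*(a+4)))+(((8*y)*(4+a))*z)) -> ((4+(b*(a+4)))+(((8*y)*(4+a))*z))
Fixed point: ((4+(b*(a+4)))+(((8*y)*(4+a))*z))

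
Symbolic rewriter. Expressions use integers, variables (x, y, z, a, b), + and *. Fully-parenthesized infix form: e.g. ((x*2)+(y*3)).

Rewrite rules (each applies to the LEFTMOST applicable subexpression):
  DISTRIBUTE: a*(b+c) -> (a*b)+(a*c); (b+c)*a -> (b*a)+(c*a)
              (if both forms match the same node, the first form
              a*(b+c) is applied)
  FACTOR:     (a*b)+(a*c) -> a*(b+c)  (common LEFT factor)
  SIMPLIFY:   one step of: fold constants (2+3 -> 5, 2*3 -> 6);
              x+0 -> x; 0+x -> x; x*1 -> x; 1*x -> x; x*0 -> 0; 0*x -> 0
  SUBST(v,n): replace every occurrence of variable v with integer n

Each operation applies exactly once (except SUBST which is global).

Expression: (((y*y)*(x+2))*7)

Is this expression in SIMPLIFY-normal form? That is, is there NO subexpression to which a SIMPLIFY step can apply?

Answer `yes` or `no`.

Expression: (((y*y)*(x+2))*7)
Scanning for simplifiable subexpressions (pre-order)...
  at root: (((y*y)*(x+2))*7) (not simplifiable)
  at L: ((y*y)*(x+2)) (not simplifiable)
  at LL: (y*y) (not simplifiable)
  at LR: (x+2) (not simplifiable)
Result: no simplifiable subexpression found -> normal form.

Answer: yes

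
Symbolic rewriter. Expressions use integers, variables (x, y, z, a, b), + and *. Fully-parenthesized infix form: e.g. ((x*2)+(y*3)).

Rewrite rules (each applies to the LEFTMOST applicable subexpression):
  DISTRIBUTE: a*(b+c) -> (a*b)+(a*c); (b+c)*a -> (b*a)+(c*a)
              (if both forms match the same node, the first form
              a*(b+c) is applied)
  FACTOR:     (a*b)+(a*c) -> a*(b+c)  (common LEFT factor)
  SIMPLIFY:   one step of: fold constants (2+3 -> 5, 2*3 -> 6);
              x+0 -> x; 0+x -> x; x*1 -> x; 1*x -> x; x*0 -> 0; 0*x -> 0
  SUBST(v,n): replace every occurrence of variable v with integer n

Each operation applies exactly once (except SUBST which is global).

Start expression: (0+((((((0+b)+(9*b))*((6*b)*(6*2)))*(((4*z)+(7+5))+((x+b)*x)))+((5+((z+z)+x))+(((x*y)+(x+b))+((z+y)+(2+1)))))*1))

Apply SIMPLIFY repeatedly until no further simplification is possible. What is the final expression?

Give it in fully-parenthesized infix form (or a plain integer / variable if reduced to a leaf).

Answer: ((((b+(9*b))*((6*b)*12))*(((4*z)+12)+((x+b)*x)))+((5+((z+z)+x))+(((x*y)+(x+b))+((z+y)+3))))

Derivation:
Start: (0+((((((0+b)+(9*b))*((6*b)*(6*2)))*(((4*z)+(7+5))+((x+b)*x)))+((5+((z+z)+x))+(((x*y)+(x+b))+((z+y)+(2+1)))))*1))
Step 1: at root: (0+((((((0+b)+(9*b))*((6*b)*(6*2)))*(((4*z)+(7+5))+((x+b)*x)))+((5+((z+z)+x))+(((x*y)+(x+b))+((z+y)+(2+1)))))*1)) -> ((((((0+b)+(9*b))*((6*b)*(6*2)))*(((4*z)+(7+5))+((x+b)*x)))+((5+((z+z)+x))+(((x*y)+(x+b))+((z+y)+(2+1)))))*1); overall: (0+((((((0+b)+(9*b))*((6*b)*(6*2)))*(((4*z)+(7+5))+((x+b)*x)))+((5+((z+z)+x))+(((x*y)+(x+b))+((z+y)+(2+1)))))*1)) -> ((((((0+b)+(9*b))*((6*b)*(6*2)))*(((4*z)+(7+5))+((x+b)*x)))+((5+((z+z)+x))+(((x*y)+(x+b))+((z+y)+(2+1)))))*1)
Step 2: at root: ((((((0+b)+(9*b))*((6*b)*(6*2)))*(((4*z)+(7+5))+((x+b)*x)))+((5+((z+z)+x))+(((x*y)+(x+b))+((z+y)+(2+1)))))*1) -> (((((0+b)+(9*b))*((6*b)*(6*2)))*(((4*z)+(7+5))+((x+b)*x)))+((5+((z+z)+x))+(((x*y)+(x+b))+((z+y)+(2+1))))); overall: ((((((0+b)+(9*b))*((6*b)*(6*2)))*(((4*z)+(7+5))+((x+b)*x)))+((5+((z+z)+x))+(((x*y)+(x+b))+((z+y)+(2+1)))))*1) -> (((((0+b)+(9*b))*((6*b)*(6*2)))*(((4*z)+(7+5))+((x+b)*x)))+((5+((z+z)+x))+(((x*y)+(x+b))+((z+y)+(2+1)))))
Step 3: at LLLL: (0+b) -> b; overall: (((((0+b)+(9*b))*((6*b)*(6*2)))*(((4*z)+(7+5))+((x+b)*x)))+((5+((z+z)+x))+(((x*y)+(x+b))+((z+y)+(2+1))))) -> ((((b+(9*b))*((6*b)*(6*2)))*(((4*z)+(7+5))+((x+b)*x)))+((5+((z+z)+x))+(((x*y)+(x+b))+((z+y)+(2+1)))))
Step 4: at LLRR: (6*2) -> 12; overall: ((((b+(9*b))*((6*b)*(6*2)))*(((4*z)+(7+5))+((x+b)*x)))+((5+((z+z)+x))+(((x*y)+(x+b))+((z+y)+(2+1))))) -> ((((b+(9*b))*((6*b)*12))*(((4*z)+(7+5))+((x+b)*x)))+((5+((z+z)+x))+(((x*y)+(x+b))+((z+y)+(2+1)))))
Step 5: at LRLR: (7+5) -> 12; overall: ((((b+(9*b))*((6*b)*12))*(((4*z)+(7+5))+((x+b)*x)))+((5+((z+z)+x))+(((x*y)+(x+b))+((z+y)+(2+1))))) -> ((((b+(9*b))*((6*b)*12))*(((4*z)+12)+((x+b)*x)))+((5+((z+z)+x))+(((x*y)+(x+b))+((z+y)+(2+1)))))
Step 6: at RRRR: (2+1) -> 3; overall: ((((b+(9*b))*((6*b)*12))*(((4*z)+12)+((x+b)*x)))+((5+((z+z)+x))+(((x*y)+(x+b))+((z+y)+(2+1))))) -> ((((b+(9*b))*((6*b)*12))*(((4*z)+12)+((x+b)*x)))+((5+((z+z)+x))+(((x*y)+(x+b))+((z+y)+3))))
Fixed point: ((((b+(9*b))*((6*b)*12))*(((4*z)+12)+((x+b)*x)))+((5+((z+z)+x))+(((x*y)+(x+b))+((z+y)+3))))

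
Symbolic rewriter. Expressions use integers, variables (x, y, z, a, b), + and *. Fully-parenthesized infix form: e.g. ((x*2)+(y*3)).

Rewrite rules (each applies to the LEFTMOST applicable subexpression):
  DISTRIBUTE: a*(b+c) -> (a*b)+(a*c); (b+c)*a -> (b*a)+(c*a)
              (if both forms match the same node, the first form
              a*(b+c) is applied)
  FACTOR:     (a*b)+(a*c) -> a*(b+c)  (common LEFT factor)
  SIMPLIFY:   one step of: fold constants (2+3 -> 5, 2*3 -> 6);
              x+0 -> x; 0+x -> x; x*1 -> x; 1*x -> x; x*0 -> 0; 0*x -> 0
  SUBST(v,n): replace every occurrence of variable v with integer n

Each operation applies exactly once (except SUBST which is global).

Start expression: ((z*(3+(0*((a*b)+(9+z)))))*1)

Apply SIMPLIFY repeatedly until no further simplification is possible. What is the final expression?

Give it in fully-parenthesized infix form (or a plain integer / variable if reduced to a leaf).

Start: ((z*(3+(0*((a*b)+(9+z)))))*1)
Step 1: at root: ((z*(3+(0*((a*b)+(9+z)))))*1) -> (z*(3+(0*((a*b)+(9+z))))); overall: ((z*(3+(0*((a*b)+(9+z)))))*1) -> (z*(3+(0*((a*b)+(9+z)))))
Step 2: at RR: (0*((a*b)+(9+z))) -> 0; overall: (z*(3+(0*((a*b)+(9+z))))) -> (z*(3+0))
Step 3: at R: (3+0) -> 3; overall: (z*(3+0)) -> (z*3)
Fixed point: (z*3)

Answer: (z*3)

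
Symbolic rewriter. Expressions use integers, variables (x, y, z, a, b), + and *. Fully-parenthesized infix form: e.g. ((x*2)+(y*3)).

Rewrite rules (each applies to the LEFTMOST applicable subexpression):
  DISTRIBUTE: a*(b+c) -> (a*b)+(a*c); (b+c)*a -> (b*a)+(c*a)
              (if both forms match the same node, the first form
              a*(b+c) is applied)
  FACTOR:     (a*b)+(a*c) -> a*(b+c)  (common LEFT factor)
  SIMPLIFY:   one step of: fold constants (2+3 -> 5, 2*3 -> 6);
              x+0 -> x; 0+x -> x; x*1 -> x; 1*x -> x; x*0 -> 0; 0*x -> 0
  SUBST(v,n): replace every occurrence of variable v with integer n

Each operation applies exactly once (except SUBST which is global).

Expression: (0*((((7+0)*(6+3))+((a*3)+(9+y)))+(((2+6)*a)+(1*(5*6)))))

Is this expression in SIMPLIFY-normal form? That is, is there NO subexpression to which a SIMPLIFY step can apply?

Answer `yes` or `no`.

Answer: no

Derivation:
Expression: (0*((((7+0)*(6+3))+((a*3)+(9+y)))+(((2+6)*a)+(1*(5*6)))))
Scanning for simplifiable subexpressions (pre-order)...
  at root: (0*((((7+0)*(6+3))+((a*3)+(9+y)))+(((2+6)*a)+(1*(5*6))))) (SIMPLIFIABLE)
  at R: ((((7+0)*(6+3))+((a*3)+(9+y)))+(((2+6)*a)+(1*(5*6)))) (not simplifiable)
  at RL: (((7+0)*(6+3))+((a*3)+(9+y))) (not simplifiable)
  at RLL: ((7+0)*(6+3)) (not simplifiable)
  at RLLL: (7+0) (SIMPLIFIABLE)
  at RLLR: (6+3) (SIMPLIFIABLE)
  at RLR: ((a*3)+(9+y)) (not simplifiable)
  at RLRL: (a*3) (not simplifiable)
  at RLRR: (9+y) (not simplifiable)
  at RR: (((2+6)*a)+(1*(5*6))) (not simplifiable)
  at RRL: ((2+6)*a) (not simplifiable)
  at RRLL: (2+6) (SIMPLIFIABLE)
  at RRR: (1*(5*6)) (SIMPLIFIABLE)
  at RRRR: (5*6) (SIMPLIFIABLE)
Found simplifiable subexpr at path root: (0*((((7+0)*(6+3))+((a*3)+(9+y)))+(((2+6)*a)+(1*(5*6)))))
One SIMPLIFY step would give: 0
-> NOT in normal form.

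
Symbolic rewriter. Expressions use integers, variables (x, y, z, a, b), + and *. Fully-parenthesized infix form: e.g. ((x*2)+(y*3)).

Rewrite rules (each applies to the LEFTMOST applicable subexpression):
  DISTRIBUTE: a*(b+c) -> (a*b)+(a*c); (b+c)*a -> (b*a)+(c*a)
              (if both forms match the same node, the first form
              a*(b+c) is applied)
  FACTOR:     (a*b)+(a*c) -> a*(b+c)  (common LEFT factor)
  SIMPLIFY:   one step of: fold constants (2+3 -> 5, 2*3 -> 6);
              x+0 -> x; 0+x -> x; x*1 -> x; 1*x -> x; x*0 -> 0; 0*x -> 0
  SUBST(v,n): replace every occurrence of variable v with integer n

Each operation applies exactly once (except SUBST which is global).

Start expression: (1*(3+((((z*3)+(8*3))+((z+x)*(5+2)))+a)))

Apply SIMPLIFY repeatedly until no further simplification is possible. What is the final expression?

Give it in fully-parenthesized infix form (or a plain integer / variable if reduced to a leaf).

Start: (1*(3+((((z*3)+(8*3))+((z+x)*(5+2)))+a)))
Step 1: at root: (1*(3+((((z*3)+(8*3))+((z+x)*(5+2)))+a))) -> (3+((((z*3)+(8*3))+((z+x)*(5+2)))+a)); overall: (1*(3+((((z*3)+(8*3))+((z+x)*(5+2)))+a))) -> (3+((((z*3)+(8*3))+((z+x)*(5+2)))+a))
Step 2: at RLLR: (8*3) -> 24; overall: (3+((((z*3)+(8*3))+((z+x)*(5+2)))+a)) -> (3+((((z*3)+24)+((z+x)*(5+2)))+a))
Step 3: at RLRR: (5+2) -> 7; overall: (3+((((z*3)+24)+((z+x)*(5+2)))+a)) -> (3+((((z*3)+24)+((z+x)*7))+a))
Fixed point: (3+((((z*3)+24)+((z+x)*7))+a))

Answer: (3+((((z*3)+24)+((z+x)*7))+a))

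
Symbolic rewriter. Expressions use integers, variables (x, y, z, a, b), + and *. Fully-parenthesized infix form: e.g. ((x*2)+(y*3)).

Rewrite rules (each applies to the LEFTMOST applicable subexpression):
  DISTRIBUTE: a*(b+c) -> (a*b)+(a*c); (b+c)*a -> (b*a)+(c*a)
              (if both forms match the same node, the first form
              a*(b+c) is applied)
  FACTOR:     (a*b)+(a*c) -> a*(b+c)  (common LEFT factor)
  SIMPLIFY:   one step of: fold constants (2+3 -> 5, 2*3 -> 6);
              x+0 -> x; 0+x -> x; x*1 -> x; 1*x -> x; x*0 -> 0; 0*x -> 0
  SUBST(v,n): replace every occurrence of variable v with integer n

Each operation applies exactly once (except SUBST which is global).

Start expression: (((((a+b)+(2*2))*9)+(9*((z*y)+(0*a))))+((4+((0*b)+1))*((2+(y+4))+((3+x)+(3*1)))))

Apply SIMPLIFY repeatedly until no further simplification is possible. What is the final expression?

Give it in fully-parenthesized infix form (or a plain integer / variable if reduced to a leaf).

Answer: (((((a+b)+4)*9)+(9*(z*y)))+(5*((2+(y+4))+((3+x)+3))))

Derivation:
Start: (((((a+b)+(2*2))*9)+(9*((z*y)+(0*a))))+((4+((0*b)+1))*((2+(y+4))+((3+x)+(3*1)))))
Step 1: at LLLR: (2*2) -> 4; overall: (((((a+b)+(2*2))*9)+(9*((z*y)+(0*a))))+((4+((0*b)+1))*((2+(y+4))+((3+x)+(3*1))))) -> (((((a+b)+4)*9)+(9*((z*y)+(0*a))))+((4+((0*b)+1))*((2+(y+4))+((3+x)+(3*1)))))
Step 2: at LRRR: (0*a) -> 0; overall: (((((a+b)+4)*9)+(9*((z*y)+(0*a))))+((4+((0*b)+1))*((2+(y+4))+((3+x)+(3*1))))) -> (((((a+b)+4)*9)+(9*((z*y)+0)))+((4+((0*b)+1))*((2+(y+4))+((3+x)+(3*1)))))
Step 3: at LRR: ((z*y)+0) -> (z*y); overall: (((((a+b)+4)*9)+(9*((z*y)+0)))+((4+((0*b)+1))*((2+(y+4))+((3+x)+(3*1))))) -> (((((a+b)+4)*9)+(9*(z*y)))+((4+((0*b)+1))*((2+(y+4))+((3+x)+(3*1)))))
Step 4: at RLRL: (0*b) -> 0; overall: (((((a+b)+4)*9)+(9*(z*y)))+((4+((0*b)+1))*((2+(y+4))+((3+x)+(3*1))))) -> (((((a+b)+4)*9)+(9*(z*y)))+((4+(0+1))*((2+(y+4))+((3+x)+(3*1)))))
Step 5: at RLR: (0+1) -> 1; overall: (((((a+b)+4)*9)+(9*(z*y)))+((4+(0+1))*((2+(y+4))+((3+x)+(3*1))))) -> (((((a+b)+4)*9)+(9*(z*y)))+((4+1)*((2+(y+4))+((3+x)+(3*1)))))
Step 6: at RL: (4+1) -> 5; overall: (((((a+b)+4)*9)+(9*(z*y)))+((4+1)*((2+(y+4))+((3+x)+(3*1))))) -> (((((a+b)+4)*9)+(9*(z*y)))+(5*((2+(y+4))+((3+x)+(3*1)))))
Step 7: at RRRR: (3*1) -> 3; overall: (((((a+b)+4)*9)+(9*(z*y)))+(5*((2+(y+4))+((3+x)+(3*1))))) -> (((((a+b)+4)*9)+(9*(z*y)))+(5*((2+(y+4))+((3+x)+3))))
Fixed point: (((((a+b)+4)*9)+(9*(z*y)))+(5*((2+(y+4))+((3+x)+3))))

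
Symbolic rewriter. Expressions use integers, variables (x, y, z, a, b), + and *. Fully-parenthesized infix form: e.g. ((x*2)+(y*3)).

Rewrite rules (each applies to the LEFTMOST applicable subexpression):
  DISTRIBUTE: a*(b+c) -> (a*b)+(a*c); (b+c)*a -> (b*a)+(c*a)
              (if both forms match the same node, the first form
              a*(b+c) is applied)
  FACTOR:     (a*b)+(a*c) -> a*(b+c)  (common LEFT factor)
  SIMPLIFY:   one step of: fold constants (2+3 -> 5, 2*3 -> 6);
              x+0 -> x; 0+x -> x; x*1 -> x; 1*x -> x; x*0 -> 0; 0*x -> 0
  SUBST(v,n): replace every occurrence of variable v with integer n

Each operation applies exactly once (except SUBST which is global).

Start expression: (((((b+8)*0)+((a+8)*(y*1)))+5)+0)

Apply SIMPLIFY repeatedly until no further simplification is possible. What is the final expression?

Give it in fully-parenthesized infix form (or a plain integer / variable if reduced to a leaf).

Start: (((((b+8)*0)+((a+8)*(y*1)))+5)+0)
Step 1: at root: (((((b+8)*0)+((a+8)*(y*1)))+5)+0) -> ((((b+8)*0)+((a+8)*(y*1)))+5); overall: (((((b+8)*0)+((a+8)*(y*1)))+5)+0) -> ((((b+8)*0)+((a+8)*(y*1)))+5)
Step 2: at LL: ((b+8)*0) -> 0; overall: ((((b+8)*0)+((a+8)*(y*1)))+5) -> ((0+((a+8)*(y*1)))+5)
Step 3: at L: (0+((a+8)*(y*1))) -> ((a+8)*(y*1)); overall: ((0+((a+8)*(y*1)))+5) -> (((a+8)*(y*1))+5)
Step 4: at LR: (y*1) -> y; overall: (((a+8)*(y*1))+5) -> (((a+8)*y)+5)
Fixed point: (((a+8)*y)+5)

Answer: (((a+8)*y)+5)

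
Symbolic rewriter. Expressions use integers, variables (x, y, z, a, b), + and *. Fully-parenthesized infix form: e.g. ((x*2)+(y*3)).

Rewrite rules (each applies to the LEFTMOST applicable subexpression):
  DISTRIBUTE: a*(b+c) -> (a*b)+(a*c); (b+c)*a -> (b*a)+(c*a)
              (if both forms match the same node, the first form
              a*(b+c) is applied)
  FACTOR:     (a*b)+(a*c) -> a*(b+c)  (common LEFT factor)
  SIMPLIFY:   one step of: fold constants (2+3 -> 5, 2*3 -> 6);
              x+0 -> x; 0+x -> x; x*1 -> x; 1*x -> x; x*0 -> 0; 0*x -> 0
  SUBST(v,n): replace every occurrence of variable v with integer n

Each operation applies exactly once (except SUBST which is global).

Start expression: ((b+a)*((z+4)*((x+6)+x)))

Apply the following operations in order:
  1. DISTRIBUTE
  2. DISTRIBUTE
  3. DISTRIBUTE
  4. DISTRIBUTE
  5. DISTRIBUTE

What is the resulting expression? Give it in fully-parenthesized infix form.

Start: ((b+a)*((z+4)*((x+6)+x)))
Apply DISTRIBUTE at root (target: ((b+a)*((z+4)*((x+6)+x)))): ((b+a)*((z+4)*((x+6)+x))) -> ((b*((z+4)*((x+6)+x)))+(a*((z+4)*((x+6)+x))))
Apply DISTRIBUTE at LR (target: ((z+4)*((x+6)+x))): ((b*((z+4)*((x+6)+x)))+(a*((z+4)*((x+6)+x)))) -> ((b*(((z+4)*(x+6))+((z+4)*x)))+(a*((z+4)*((x+6)+x))))
Apply DISTRIBUTE at L (target: (b*(((z+4)*(x+6))+((z+4)*x)))): ((b*(((z+4)*(x+6))+((z+4)*x)))+(a*((z+4)*((x+6)+x)))) -> (((b*((z+4)*(x+6)))+(b*((z+4)*x)))+(a*((z+4)*((x+6)+x))))
Apply DISTRIBUTE at LLR (target: ((z+4)*(x+6))): (((b*((z+4)*(x+6)))+(b*((z+4)*x)))+(a*((z+4)*((x+6)+x)))) -> (((b*(((z+4)*x)+((z+4)*6)))+(b*((z+4)*x)))+(a*((z+4)*((x+6)+x))))
Apply DISTRIBUTE at LL (target: (b*(((z+4)*x)+((z+4)*6)))): (((b*(((z+4)*x)+((z+4)*6)))+(b*((z+4)*x)))+(a*((z+4)*((x+6)+x)))) -> ((((b*((z+4)*x))+(b*((z+4)*6)))+(b*((z+4)*x)))+(a*((z+4)*((x+6)+x))))

Answer: ((((b*((z+4)*x))+(b*((z+4)*6)))+(b*((z+4)*x)))+(a*((z+4)*((x+6)+x))))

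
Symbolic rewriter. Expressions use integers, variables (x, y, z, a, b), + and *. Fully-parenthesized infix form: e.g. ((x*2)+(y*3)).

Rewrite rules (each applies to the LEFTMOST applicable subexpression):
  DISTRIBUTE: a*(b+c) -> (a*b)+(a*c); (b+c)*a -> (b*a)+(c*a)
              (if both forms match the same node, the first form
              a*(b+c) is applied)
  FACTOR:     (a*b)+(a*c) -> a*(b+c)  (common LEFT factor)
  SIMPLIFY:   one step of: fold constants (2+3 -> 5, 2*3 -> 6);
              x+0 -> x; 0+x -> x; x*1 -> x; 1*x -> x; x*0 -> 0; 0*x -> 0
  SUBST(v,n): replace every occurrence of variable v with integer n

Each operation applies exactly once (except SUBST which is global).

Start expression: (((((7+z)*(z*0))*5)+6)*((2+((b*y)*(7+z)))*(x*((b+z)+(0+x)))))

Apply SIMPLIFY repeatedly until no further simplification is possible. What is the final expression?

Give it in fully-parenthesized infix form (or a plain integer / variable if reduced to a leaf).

Answer: (6*((2+((b*y)*(7+z)))*(x*((b+z)+x))))

Derivation:
Start: (((((7+z)*(z*0))*5)+6)*((2+((b*y)*(7+z)))*(x*((b+z)+(0+x)))))
Step 1: at LLLR: (z*0) -> 0; overall: (((((7+z)*(z*0))*5)+6)*((2+((b*y)*(7+z)))*(x*((b+z)+(0+x))))) -> (((((7+z)*0)*5)+6)*((2+((b*y)*(7+z)))*(x*((b+z)+(0+x)))))
Step 2: at LLL: ((7+z)*0) -> 0; overall: (((((7+z)*0)*5)+6)*((2+((b*y)*(7+z)))*(x*((b+z)+(0+x))))) -> (((0*5)+6)*((2+((b*y)*(7+z)))*(x*((b+z)+(0+x)))))
Step 3: at LL: (0*5) -> 0; overall: (((0*5)+6)*((2+((b*y)*(7+z)))*(x*((b+z)+(0+x))))) -> ((0+6)*((2+((b*y)*(7+z)))*(x*((b+z)+(0+x)))))
Step 4: at L: (0+6) -> 6; overall: ((0+6)*((2+((b*y)*(7+z)))*(x*((b+z)+(0+x))))) -> (6*((2+((b*y)*(7+z)))*(x*((b+z)+(0+x)))))
Step 5: at RRRR: (0+x) -> x; overall: (6*((2+((b*y)*(7+z)))*(x*((b+z)+(0+x))))) -> (6*((2+((b*y)*(7+z)))*(x*((b+z)+x))))
Fixed point: (6*((2+((b*y)*(7+z)))*(x*((b+z)+x))))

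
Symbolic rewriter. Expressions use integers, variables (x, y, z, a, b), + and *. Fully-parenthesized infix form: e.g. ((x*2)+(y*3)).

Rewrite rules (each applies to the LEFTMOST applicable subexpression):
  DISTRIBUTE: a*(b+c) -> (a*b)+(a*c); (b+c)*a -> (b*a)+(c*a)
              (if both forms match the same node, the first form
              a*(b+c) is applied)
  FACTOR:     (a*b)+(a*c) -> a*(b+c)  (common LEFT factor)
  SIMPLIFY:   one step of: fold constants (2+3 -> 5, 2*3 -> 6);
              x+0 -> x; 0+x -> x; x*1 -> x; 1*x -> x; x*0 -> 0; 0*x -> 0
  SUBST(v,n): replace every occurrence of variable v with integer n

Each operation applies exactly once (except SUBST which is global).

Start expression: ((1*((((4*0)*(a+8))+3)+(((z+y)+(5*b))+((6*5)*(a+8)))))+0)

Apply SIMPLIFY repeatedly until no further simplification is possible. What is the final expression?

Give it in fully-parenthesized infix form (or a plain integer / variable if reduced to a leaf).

Start: ((1*((((4*0)*(a+8))+3)+(((z+y)+(5*b))+((6*5)*(a+8)))))+0)
Step 1: at root: ((1*((((4*0)*(a+8))+3)+(((z+y)+(5*b))+((6*5)*(a+8)))))+0) -> (1*((((4*0)*(a+8))+3)+(((z+y)+(5*b))+((6*5)*(a+8))))); overall: ((1*((((4*0)*(a+8))+3)+(((z+y)+(5*b))+((6*5)*(a+8)))))+0) -> (1*((((4*0)*(a+8))+3)+(((z+y)+(5*b))+((6*5)*(a+8)))))
Step 2: at root: (1*((((4*0)*(a+8))+3)+(((z+y)+(5*b))+((6*5)*(a+8))))) -> ((((4*0)*(a+8))+3)+(((z+y)+(5*b))+((6*5)*(a+8)))); overall: (1*((((4*0)*(a+8))+3)+(((z+y)+(5*b))+((6*5)*(a+8))))) -> ((((4*0)*(a+8))+3)+(((z+y)+(5*b))+((6*5)*(a+8))))
Step 3: at LLL: (4*0) -> 0; overall: ((((4*0)*(a+8))+3)+(((z+y)+(5*b))+((6*5)*(a+8)))) -> (((0*(a+8))+3)+(((z+y)+(5*b))+((6*5)*(a+8))))
Step 4: at LL: (0*(a+8)) -> 0; overall: (((0*(a+8))+3)+(((z+y)+(5*b))+((6*5)*(a+8)))) -> ((0+3)+(((z+y)+(5*b))+((6*5)*(a+8))))
Step 5: at L: (0+3) -> 3; overall: ((0+3)+(((z+y)+(5*b))+((6*5)*(a+8)))) -> (3+(((z+y)+(5*b))+((6*5)*(a+8))))
Step 6: at RRL: (6*5) -> 30; overall: (3+(((z+y)+(5*b))+((6*5)*(a+8)))) -> (3+(((z+y)+(5*b))+(30*(a+8))))
Fixed point: (3+(((z+y)+(5*b))+(30*(a+8))))

Answer: (3+(((z+y)+(5*b))+(30*(a+8))))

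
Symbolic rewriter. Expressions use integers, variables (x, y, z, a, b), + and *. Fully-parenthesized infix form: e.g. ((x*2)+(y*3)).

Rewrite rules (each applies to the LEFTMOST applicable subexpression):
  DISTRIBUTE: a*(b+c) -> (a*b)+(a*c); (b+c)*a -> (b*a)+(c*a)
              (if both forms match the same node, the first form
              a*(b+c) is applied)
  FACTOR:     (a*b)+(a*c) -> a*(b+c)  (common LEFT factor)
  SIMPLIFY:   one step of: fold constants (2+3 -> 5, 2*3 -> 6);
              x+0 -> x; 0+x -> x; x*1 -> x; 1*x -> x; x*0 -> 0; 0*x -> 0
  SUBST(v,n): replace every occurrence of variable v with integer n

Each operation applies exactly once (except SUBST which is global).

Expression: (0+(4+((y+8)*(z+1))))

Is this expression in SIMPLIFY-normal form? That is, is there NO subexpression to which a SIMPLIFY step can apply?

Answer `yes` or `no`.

Expression: (0+(4+((y+8)*(z+1))))
Scanning for simplifiable subexpressions (pre-order)...
  at root: (0+(4+((y+8)*(z+1)))) (SIMPLIFIABLE)
  at R: (4+((y+8)*(z+1))) (not simplifiable)
  at RR: ((y+8)*(z+1)) (not simplifiable)
  at RRL: (y+8) (not simplifiable)
  at RRR: (z+1) (not simplifiable)
Found simplifiable subexpr at path root: (0+(4+((y+8)*(z+1))))
One SIMPLIFY step would give: (4+((y+8)*(z+1)))
-> NOT in normal form.

Answer: no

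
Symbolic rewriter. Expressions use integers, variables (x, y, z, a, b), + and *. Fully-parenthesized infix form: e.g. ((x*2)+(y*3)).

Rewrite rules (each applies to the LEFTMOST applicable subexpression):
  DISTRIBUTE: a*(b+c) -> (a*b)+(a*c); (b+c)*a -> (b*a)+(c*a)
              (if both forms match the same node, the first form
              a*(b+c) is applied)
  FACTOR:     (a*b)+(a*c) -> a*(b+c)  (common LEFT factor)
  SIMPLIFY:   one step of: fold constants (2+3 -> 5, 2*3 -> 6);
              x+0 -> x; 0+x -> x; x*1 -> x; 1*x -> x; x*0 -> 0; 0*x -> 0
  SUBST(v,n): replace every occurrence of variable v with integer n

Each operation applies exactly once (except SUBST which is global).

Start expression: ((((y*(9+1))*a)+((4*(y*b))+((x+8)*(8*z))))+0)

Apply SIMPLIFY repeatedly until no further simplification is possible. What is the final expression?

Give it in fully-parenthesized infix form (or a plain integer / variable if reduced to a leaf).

Answer: (((y*10)*a)+((4*(y*b))+((x+8)*(8*z))))

Derivation:
Start: ((((y*(9+1))*a)+((4*(y*b))+((x+8)*(8*z))))+0)
Step 1: at root: ((((y*(9+1))*a)+((4*(y*b))+((x+8)*(8*z))))+0) -> (((y*(9+1))*a)+((4*(y*b))+((x+8)*(8*z)))); overall: ((((y*(9+1))*a)+((4*(y*b))+((x+8)*(8*z))))+0) -> (((y*(9+1))*a)+((4*(y*b))+((x+8)*(8*z))))
Step 2: at LLR: (9+1) -> 10; overall: (((y*(9+1))*a)+((4*(y*b))+((x+8)*(8*z)))) -> (((y*10)*a)+((4*(y*b))+((x+8)*(8*z))))
Fixed point: (((y*10)*a)+((4*(y*b))+((x+8)*(8*z))))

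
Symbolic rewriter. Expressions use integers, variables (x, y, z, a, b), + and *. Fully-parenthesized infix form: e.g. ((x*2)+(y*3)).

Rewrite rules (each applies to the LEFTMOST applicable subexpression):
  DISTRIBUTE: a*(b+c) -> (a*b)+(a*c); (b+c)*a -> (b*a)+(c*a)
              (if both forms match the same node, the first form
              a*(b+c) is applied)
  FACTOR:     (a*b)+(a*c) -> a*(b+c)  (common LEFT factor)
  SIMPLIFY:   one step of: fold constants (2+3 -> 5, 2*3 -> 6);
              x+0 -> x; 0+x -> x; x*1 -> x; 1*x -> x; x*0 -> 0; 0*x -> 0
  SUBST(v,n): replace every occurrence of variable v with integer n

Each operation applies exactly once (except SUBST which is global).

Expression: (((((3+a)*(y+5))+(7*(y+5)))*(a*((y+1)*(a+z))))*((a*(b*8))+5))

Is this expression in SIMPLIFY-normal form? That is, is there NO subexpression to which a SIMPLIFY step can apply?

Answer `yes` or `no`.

Answer: yes

Derivation:
Expression: (((((3+a)*(y+5))+(7*(y+5)))*(a*((y+1)*(a+z))))*((a*(b*8))+5))
Scanning for simplifiable subexpressions (pre-order)...
  at root: (((((3+a)*(y+5))+(7*(y+5)))*(a*((y+1)*(a+z))))*((a*(b*8))+5)) (not simplifiable)
  at L: ((((3+a)*(y+5))+(7*(y+5)))*(a*((y+1)*(a+z)))) (not simplifiable)
  at LL: (((3+a)*(y+5))+(7*(y+5))) (not simplifiable)
  at LLL: ((3+a)*(y+5)) (not simplifiable)
  at LLLL: (3+a) (not simplifiable)
  at LLLR: (y+5) (not simplifiable)
  at LLR: (7*(y+5)) (not simplifiable)
  at LLRR: (y+5) (not simplifiable)
  at LR: (a*((y+1)*(a+z))) (not simplifiable)
  at LRR: ((y+1)*(a+z)) (not simplifiable)
  at LRRL: (y+1) (not simplifiable)
  at LRRR: (a+z) (not simplifiable)
  at R: ((a*(b*8))+5) (not simplifiable)
  at RL: (a*(b*8)) (not simplifiable)
  at RLR: (b*8) (not simplifiable)
Result: no simplifiable subexpression found -> normal form.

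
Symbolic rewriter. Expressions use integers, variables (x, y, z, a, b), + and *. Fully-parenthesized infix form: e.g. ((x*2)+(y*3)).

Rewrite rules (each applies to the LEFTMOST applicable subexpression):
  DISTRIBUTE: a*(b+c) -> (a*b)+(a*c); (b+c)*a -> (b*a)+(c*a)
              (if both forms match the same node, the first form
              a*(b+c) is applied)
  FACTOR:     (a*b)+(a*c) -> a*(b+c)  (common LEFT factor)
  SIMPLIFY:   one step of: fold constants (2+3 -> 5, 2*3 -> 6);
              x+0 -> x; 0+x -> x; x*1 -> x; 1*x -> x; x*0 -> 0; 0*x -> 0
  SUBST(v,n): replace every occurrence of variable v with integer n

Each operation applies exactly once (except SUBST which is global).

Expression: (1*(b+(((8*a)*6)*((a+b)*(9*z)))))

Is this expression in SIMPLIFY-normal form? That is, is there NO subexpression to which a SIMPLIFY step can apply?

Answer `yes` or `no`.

Answer: no

Derivation:
Expression: (1*(b+(((8*a)*6)*((a+b)*(9*z)))))
Scanning for simplifiable subexpressions (pre-order)...
  at root: (1*(b+(((8*a)*6)*((a+b)*(9*z))))) (SIMPLIFIABLE)
  at R: (b+(((8*a)*6)*((a+b)*(9*z)))) (not simplifiable)
  at RR: (((8*a)*6)*((a+b)*(9*z))) (not simplifiable)
  at RRL: ((8*a)*6) (not simplifiable)
  at RRLL: (8*a) (not simplifiable)
  at RRR: ((a+b)*(9*z)) (not simplifiable)
  at RRRL: (a+b) (not simplifiable)
  at RRRR: (9*z) (not simplifiable)
Found simplifiable subexpr at path root: (1*(b+(((8*a)*6)*((a+b)*(9*z)))))
One SIMPLIFY step would give: (b+(((8*a)*6)*((a+b)*(9*z))))
-> NOT in normal form.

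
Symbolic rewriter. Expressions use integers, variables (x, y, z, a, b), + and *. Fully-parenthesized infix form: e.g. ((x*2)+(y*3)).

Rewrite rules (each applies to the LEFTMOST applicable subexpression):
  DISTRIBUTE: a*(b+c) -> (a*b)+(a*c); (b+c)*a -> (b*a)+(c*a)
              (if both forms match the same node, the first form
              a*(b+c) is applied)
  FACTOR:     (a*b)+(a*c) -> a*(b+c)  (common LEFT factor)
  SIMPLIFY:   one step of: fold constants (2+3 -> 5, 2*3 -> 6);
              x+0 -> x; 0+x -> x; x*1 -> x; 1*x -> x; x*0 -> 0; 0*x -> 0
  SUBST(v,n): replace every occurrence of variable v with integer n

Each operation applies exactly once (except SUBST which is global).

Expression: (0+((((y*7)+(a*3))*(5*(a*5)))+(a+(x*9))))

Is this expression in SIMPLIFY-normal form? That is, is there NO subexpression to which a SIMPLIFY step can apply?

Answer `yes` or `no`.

Answer: no

Derivation:
Expression: (0+((((y*7)+(a*3))*(5*(a*5)))+(a+(x*9))))
Scanning for simplifiable subexpressions (pre-order)...
  at root: (0+((((y*7)+(a*3))*(5*(a*5)))+(a+(x*9)))) (SIMPLIFIABLE)
  at R: ((((y*7)+(a*3))*(5*(a*5)))+(a+(x*9))) (not simplifiable)
  at RL: (((y*7)+(a*3))*(5*(a*5))) (not simplifiable)
  at RLL: ((y*7)+(a*3)) (not simplifiable)
  at RLLL: (y*7) (not simplifiable)
  at RLLR: (a*3) (not simplifiable)
  at RLR: (5*(a*5)) (not simplifiable)
  at RLRR: (a*5) (not simplifiable)
  at RR: (a+(x*9)) (not simplifiable)
  at RRR: (x*9) (not simplifiable)
Found simplifiable subexpr at path root: (0+((((y*7)+(a*3))*(5*(a*5)))+(a+(x*9))))
One SIMPLIFY step would give: ((((y*7)+(a*3))*(5*(a*5)))+(a+(x*9)))
-> NOT in normal form.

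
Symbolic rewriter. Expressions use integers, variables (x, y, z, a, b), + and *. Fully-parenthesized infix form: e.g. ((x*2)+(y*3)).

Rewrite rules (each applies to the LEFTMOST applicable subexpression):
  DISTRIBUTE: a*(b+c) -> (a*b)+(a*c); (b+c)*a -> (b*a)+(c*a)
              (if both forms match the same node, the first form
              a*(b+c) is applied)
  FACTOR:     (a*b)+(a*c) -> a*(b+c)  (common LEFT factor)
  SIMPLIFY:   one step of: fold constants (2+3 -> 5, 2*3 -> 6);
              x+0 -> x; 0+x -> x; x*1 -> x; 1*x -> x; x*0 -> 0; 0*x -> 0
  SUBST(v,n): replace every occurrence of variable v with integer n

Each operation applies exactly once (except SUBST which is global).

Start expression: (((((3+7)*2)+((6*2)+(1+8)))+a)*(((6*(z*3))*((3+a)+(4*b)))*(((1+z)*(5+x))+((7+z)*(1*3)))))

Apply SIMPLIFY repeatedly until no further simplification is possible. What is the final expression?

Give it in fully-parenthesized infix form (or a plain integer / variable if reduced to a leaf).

Start: (((((3+7)*2)+((6*2)+(1+8)))+a)*(((6*(z*3))*((3+a)+(4*b)))*(((1+z)*(5+x))+((7+z)*(1*3)))))
Step 1: at LLLL: (3+7) -> 10; overall: (((((3+7)*2)+((6*2)+(1+8)))+a)*(((6*(z*3))*((3+a)+(4*b)))*(((1+z)*(5+x))+((7+z)*(1*3))))) -> ((((10*2)+((6*2)+(1+8)))+a)*(((6*(z*3))*((3+a)+(4*b)))*(((1+z)*(5+x))+((7+z)*(1*3)))))
Step 2: at LLL: (10*2) -> 20; overall: ((((10*2)+((6*2)+(1+8)))+a)*(((6*(z*3))*((3+a)+(4*b)))*(((1+z)*(5+x))+((7+z)*(1*3))))) -> (((20+((6*2)+(1+8)))+a)*(((6*(z*3))*((3+a)+(4*b)))*(((1+z)*(5+x))+((7+z)*(1*3)))))
Step 3: at LLRL: (6*2) -> 12; overall: (((20+((6*2)+(1+8)))+a)*(((6*(z*3))*((3+a)+(4*b)))*(((1+z)*(5+x))+((7+z)*(1*3))))) -> (((20+(12+(1+8)))+a)*(((6*(z*3))*((3+a)+(4*b)))*(((1+z)*(5+x))+((7+z)*(1*3)))))
Step 4: at LLRR: (1+8) -> 9; overall: (((20+(12+(1+8)))+a)*(((6*(z*3))*((3+a)+(4*b)))*(((1+z)*(5+x))+((7+z)*(1*3))))) -> (((20+(12+9))+a)*(((6*(z*3))*((3+a)+(4*b)))*(((1+z)*(5+x))+((7+z)*(1*3)))))
Step 5: at LLR: (12+9) -> 21; overall: (((20+(12+9))+a)*(((6*(z*3))*((3+a)+(4*b)))*(((1+z)*(5+x))+((7+z)*(1*3))))) -> (((20+21)+a)*(((6*(z*3))*((3+a)+(4*b)))*(((1+z)*(5+x))+((7+z)*(1*3)))))
Step 6: at LL: (20+21) -> 41; overall: (((20+21)+a)*(((6*(z*3))*((3+a)+(4*b)))*(((1+z)*(5+x))+((7+z)*(1*3))))) -> ((41+a)*(((6*(z*3))*((3+a)+(4*b)))*(((1+z)*(5+x))+((7+z)*(1*3)))))
Step 7: at RRRR: (1*3) -> 3; overall: ((41+a)*(((6*(z*3))*((3+a)+(4*b)))*(((1+z)*(5+x))+((7+z)*(1*3))))) -> ((41+a)*(((6*(z*3))*((3+a)+(4*b)))*(((1+z)*(5+x))+((7+z)*3))))
Fixed point: ((41+a)*(((6*(z*3))*((3+a)+(4*b)))*(((1+z)*(5+x))+((7+z)*3))))

Answer: ((41+a)*(((6*(z*3))*((3+a)+(4*b)))*(((1+z)*(5+x))+((7+z)*3))))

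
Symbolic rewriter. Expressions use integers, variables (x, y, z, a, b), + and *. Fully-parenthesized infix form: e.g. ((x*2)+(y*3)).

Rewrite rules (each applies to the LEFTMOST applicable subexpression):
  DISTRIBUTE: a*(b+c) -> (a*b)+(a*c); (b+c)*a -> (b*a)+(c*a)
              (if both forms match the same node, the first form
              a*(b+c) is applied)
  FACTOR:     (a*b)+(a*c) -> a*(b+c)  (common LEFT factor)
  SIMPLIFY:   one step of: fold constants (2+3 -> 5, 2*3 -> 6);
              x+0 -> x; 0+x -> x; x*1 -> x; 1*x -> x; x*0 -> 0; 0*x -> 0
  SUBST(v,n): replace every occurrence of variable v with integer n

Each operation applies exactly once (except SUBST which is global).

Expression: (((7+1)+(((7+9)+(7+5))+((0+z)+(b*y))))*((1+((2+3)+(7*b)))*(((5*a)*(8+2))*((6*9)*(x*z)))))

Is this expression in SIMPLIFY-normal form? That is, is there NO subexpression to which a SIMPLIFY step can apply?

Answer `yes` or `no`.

Expression: (((7+1)+(((7+9)+(7+5))+((0+z)+(b*y))))*((1+((2+3)+(7*b)))*(((5*a)*(8+2))*((6*9)*(x*z)))))
Scanning for simplifiable subexpressions (pre-order)...
  at root: (((7+1)+(((7+9)+(7+5))+((0+z)+(b*y))))*((1+((2+3)+(7*b)))*(((5*a)*(8+2))*((6*9)*(x*z))))) (not simplifiable)
  at L: ((7+1)+(((7+9)+(7+5))+((0+z)+(b*y)))) (not simplifiable)
  at LL: (7+1) (SIMPLIFIABLE)
  at LR: (((7+9)+(7+5))+((0+z)+(b*y))) (not simplifiable)
  at LRL: ((7+9)+(7+5)) (not simplifiable)
  at LRLL: (7+9) (SIMPLIFIABLE)
  at LRLR: (7+5) (SIMPLIFIABLE)
  at LRR: ((0+z)+(b*y)) (not simplifiable)
  at LRRL: (0+z) (SIMPLIFIABLE)
  at LRRR: (b*y) (not simplifiable)
  at R: ((1+((2+3)+(7*b)))*(((5*a)*(8+2))*((6*9)*(x*z)))) (not simplifiable)
  at RL: (1+((2+3)+(7*b))) (not simplifiable)
  at RLR: ((2+3)+(7*b)) (not simplifiable)
  at RLRL: (2+3) (SIMPLIFIABLE)
  at RLRR: (7*b) (not simplifiable)
  at RR: (((5*a)*(8+2))*((6*9)*(x*z))) (not simplifiable)
  at RRL: ((5*a)*(8+2)) (not simplifiable)
  at RRLL: (5*a) (not simplifiable)
  at RRLR: (8+2) (SIMPLIFIABLE)
  at RRR: ((6*9)*(x*z)) (not simplifiable)
  at RRRL: (6*9) (SIMPLIFIABLE)
  at RRRR: (x*z) (not simplifiable)
Found simplifiable subexpr at path LL: (7+1)
One SIMPLIFY step would give: ((8+(((7+9)+(7+5))+((0+z)+(b*y))))*((1+((2+3)+(7*b)))*(((5*a)*(8+2))*((6*9)*(x*z)))))
-> NOT in normal form.

Answer: no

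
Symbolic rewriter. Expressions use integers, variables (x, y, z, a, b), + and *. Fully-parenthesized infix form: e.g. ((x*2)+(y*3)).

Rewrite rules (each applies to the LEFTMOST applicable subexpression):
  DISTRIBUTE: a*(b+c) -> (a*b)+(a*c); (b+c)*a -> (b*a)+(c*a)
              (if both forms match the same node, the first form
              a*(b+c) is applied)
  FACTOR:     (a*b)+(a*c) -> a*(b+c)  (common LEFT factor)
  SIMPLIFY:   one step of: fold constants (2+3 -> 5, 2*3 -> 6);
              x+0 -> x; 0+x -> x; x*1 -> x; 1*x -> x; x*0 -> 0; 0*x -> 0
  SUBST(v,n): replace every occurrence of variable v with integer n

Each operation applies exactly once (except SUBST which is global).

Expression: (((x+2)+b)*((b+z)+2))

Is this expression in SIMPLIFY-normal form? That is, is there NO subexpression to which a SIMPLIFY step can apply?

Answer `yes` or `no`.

Expression: (((x+2)+b)*((b+z)+2))
Scanning for simplifiable subexpressions (pre-order)...
  at root: (((x+2)+b)*((b+z)+2)) (not simplifiable)
  at L: ((x+2)+b) (not simplifiable)
  at LL: (x+2) (not simplifiable)
  at R: ((b+z)+2) (not simplifiable)
  at RL: (b+z) (not simplifiable)
Result: no simplifiable subexpression found -> normal form.

Answer: yes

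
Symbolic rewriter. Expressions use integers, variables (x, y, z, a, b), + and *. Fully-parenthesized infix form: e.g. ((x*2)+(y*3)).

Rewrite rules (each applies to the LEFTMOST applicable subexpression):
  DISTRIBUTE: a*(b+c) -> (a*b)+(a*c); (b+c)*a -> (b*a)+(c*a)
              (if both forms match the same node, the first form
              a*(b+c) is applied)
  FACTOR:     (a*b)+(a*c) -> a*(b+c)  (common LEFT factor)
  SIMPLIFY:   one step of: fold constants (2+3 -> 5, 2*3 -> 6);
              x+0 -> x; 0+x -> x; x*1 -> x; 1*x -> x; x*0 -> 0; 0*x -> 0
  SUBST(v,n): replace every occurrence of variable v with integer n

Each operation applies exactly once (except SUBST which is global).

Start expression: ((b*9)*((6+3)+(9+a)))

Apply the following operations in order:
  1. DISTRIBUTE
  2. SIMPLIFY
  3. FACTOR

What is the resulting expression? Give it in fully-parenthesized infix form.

Answer: ((b*9)*(9+(9+a)))

Derivation:
Start: ((b*9)*((6+3)+(9+a)))
Apply DISTRIBUTE at root (target: ((b*9)*((6+3)+(9+a)))): ((b*9)*((6+3)+(9+a))) -> (((b*9)*(6+3))+((b*9)*(9+a)))
Apply SIMPLIFY at LR (target: (6+3)): (((b*9)*(6+3))+((b*9)*(9+a))) -> (((b*9)*9)+((b*9)*(9+a)))
Apply FACTOR at root (target: (((b*9)*9)+((b*9)*(9+a)))): (((b*9)*9)+((b*9)*(9+a))) -> ((b*9)*(9+(9+a)))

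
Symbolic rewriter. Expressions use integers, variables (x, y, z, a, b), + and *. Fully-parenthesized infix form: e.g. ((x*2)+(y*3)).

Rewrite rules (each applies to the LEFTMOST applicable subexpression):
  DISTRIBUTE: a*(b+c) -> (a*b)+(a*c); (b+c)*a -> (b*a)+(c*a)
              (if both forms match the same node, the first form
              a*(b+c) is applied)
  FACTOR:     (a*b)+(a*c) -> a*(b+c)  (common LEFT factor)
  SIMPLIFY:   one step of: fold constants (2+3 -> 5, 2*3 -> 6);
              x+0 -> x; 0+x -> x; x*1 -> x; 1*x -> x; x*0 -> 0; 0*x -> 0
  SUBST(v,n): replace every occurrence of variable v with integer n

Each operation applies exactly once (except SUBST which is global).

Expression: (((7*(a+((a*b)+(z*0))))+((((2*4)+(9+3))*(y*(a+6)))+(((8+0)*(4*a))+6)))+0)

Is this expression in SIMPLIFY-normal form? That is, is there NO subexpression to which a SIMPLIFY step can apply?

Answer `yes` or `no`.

Expression: (((7*(a+((a*b)+(z*0))))+((((2*4)+(9+3))*(y*(a+6)))+(((8+0)*(4*a))+6)))+0)
Scanning for simplifiable subexpressions (pre-order)...
  at root: (((7*(a+((a*b)+(z*0))))+((((2*4)+(9+3))*(y*(a+6)))+(((8+0)*(4*a))+6)))+0) (SIMPLIFIABLE)
  at L: ((7*(a+((a*b)+(z*0))))+((((2*4)+(9+3))*(y*(a+6)))+(((8+0)*(4*a))+6))) (not simplifiable)
  at LL: (7*(a+((a*b)+(z*0)))) (not simplifiable)
  at LLR: (a+((a*b)+(z*0))) (not simplifiable)
  at LLRR: ((a*b)+(z*0)) (not simplifiable)
  at LLRRL: (a*b) (not simplifiable)
  at LLRRR: (z*0) (SIMPLIFIABLE)
  at LR: ((((2*4)+(9+3))*(y*(a+6)))+(((8+0)*(4*a))+6)) (not simplifiable)
  at LRL: (((2*4)+(9+3))*(y*(a+6))) (not simplifiable)
  at LRLL: ((2*4)+(9+3)) (not simplifiable)
  at LRLLL: (2*4) (SIMPLIFIABLE)
  at LRLLR: (9+3) (SIMPLIFIABLE)
  at LRLR: (y*(a+6)) (not simplifiable)
  at LRLRR: (a+6) (not simplifiable)
  at LRR: (((8+0)*(4*a))+6) (not simplifiable)
  at LRRL: ((8+0)*(4*a)) (not simplifiable)
  at LRRLL: (8+0) (SIMPLIFIABLE)
  at LRRLR: (4*a) (not simplifiable)
Found simplifiable subexpr at path root: (((7*(a+((a*b)+(z*0))))+((((2*4)+(9+3))*(y*(a+6)))+(((8+0)*(4*a))+6)))+0)
One SIMPLIFY step would give: ((7*(a+((a*b)+(z*0))))+((((2*4)+(9+3))*(y*(a+6)))+(((8+0)*(4*a))+6)))
-> NOT in normal form.

Answer: no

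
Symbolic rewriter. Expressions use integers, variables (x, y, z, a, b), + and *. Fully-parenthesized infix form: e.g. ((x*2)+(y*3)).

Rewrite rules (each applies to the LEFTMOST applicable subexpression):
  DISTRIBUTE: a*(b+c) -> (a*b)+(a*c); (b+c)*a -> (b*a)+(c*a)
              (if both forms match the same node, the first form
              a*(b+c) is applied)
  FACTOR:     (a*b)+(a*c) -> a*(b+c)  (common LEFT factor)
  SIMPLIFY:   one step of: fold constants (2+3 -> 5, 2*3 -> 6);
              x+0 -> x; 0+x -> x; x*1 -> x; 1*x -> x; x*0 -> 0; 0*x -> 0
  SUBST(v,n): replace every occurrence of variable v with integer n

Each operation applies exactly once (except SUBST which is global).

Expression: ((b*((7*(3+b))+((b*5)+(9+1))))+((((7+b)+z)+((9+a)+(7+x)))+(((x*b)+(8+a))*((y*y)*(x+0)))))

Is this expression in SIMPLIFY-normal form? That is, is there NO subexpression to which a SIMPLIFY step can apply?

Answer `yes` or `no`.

Answer: no

Derivation:
Expression: ((b*((7*(3+b))+((b*5)+(9+1))))+((((7+b)+z)+((9+a)+(7+x)))+(((x*b)+(8+a))*((y*y)*(x+0)))))
Scanning for simplifiable subexpressions (pre-order)...
  at root: ((b*((7*(3+b))+((b*5)+(9+1))))+((((7+b)+z)+((9+a)+(7+x)))+(((x*b)+(8+a))*((y*y)*(x+0))))) (not simplifiable)
  at L: (b*((7*(3+b))+((b*5)+(9+1)))) (not simplifiable)
  at LR: ((7*(3+b))+((b*5)+(9+1))) (not simplifiable)
  at LRL: (7*(3+b)) (not simplifiable)
  at LRLR: (3+b) (not simplifiable)
  at LRR: ((b*5)+(9+1)) (not simplifiable)
  at LRRL: (b*5) (not simplifiable)
  at LRRR: (9+1) (SIMPLIFIABLE)
  at R: ((((7+b)+z)+((9+a)+(7+x)))+(((x*b)+(8+a))*((y*y)*(x+0)))) (not simplifiable)
  at RL: (((7+b)+z)+((9+a)+(7+x))) (not simplifiable)
  at RLL: ((7+b)+z) (not simplifiable)
  at RLLL: (7+b) (not simplifiable)
  at RLR: ((9+a)+(7+x)) (not simplifiable)
  at RLRL: (9+a) (not simplifiable)
  at RLRR: (7+x) (not simplifiable)
  at RR: (((x*b)+(8+a))*((y*y)*(x+0))) (not simplifiable)
  at RRL: ((x*b)+(8+a)) (not simplifiable)
  at RRLL: (x*b) (not simplifiable)
  at RRLR: (8+a) (not simplifiable)
  at RRR: ((y*y)*(x+0)) (not simplifiable)
  at RRRL: (y*y) (not simplifiable)
  at RRRR: (x+0) (SIMPLIFIABLE)
Found simplifiable subexpr at path LRRR: (9+1)
One SIMPLIFY step would give: ((b*((7*(3+b))+((b*5)+10)))+((((7+b)+z)+((9+a)+(7+x)))+(((x*b)+(8+a))*((y*y)*(x+0)))))
-> NOT in normal form.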